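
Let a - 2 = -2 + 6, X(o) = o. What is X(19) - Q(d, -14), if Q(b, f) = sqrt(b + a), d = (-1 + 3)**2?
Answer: 19 - sqrt(10) ≈ 15.838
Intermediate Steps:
a = 6 (a = 2 + (-2 + 6) = 2 + 4 = 6)
d = 4 (d = 2**2 = 4)
Q(b, f) = sqrt(6 + b) (Q(b, f) = sqrt(b + 6) = sqrt(6 + b))
X(19) - Q(d, -14) = 19 - sqrt(6 + 4) = 19 - sqrt(10)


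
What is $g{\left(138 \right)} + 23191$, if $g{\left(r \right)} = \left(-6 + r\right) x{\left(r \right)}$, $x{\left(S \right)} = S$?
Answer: $41407$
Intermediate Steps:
$g{\left(r \right)} = r \left(-6 + r\right)$ ($g{\left(r \right)} = \left(-6 + r\right) r = r \left(-6 + r\right)$)
$g{\left(138 \right)} + 23191 = 138 \left(-6 + 138\right) + 23191 = 138 \cdot 132 + 23191 = 18216 + 23191 = 41407$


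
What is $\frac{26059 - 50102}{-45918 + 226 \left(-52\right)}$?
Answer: $\frac{24043}{57670} \approx 0.41691$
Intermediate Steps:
$\frac{26059 - 50102}{-45918 + 226 \left(-52\right)} = - \frac{24043}{-45918 - 11752} = - \frac{24043}{-57670} = \left(-24043\right) \left(- \frac{1}{57670}\right) = \frac{24043}{57670}$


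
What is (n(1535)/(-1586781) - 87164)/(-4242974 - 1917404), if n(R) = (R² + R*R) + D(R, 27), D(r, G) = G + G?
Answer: 69157445794/4887585381609 ≈ 0.014150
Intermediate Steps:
D(r, G) = 2*G
n(R) = 54 + 2*R² (n(R) = (R² + R*R) + 2*27 = (R² + R²) + 54 = 2*R² + 54 = 54 + 2*R²)
(n(1535)/(-1586781) - 87164)/(-4242974 - 1917404) = ((54 + 2*1535²)/(-1586781) - 87164)/(-4242974 - 1917404) = ((54 + 2*2356225)*(-1/1586781) - 87164)/(-6160378) = ((54 + 4712450)*(-1/1586781) - 87164)*(-1/6160378) = (4712504*(-1/1586781) - 87164)*(-1/6160378) = (-4712504/1586781 - 87164)*(-1/6160378) = -138314891588/1586781*(-1/6160378) = 69157445794/4887585381609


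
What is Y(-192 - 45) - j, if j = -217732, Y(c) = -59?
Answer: 217673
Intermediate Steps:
Y(-192 - 45) - j = -59 - 1*(-217732) = -59 + 217732 = 217673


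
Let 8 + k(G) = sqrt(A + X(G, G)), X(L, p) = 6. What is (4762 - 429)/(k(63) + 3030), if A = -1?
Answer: 13094326/9132479 - 4333*sqrt(5)/9132479 ≈ 1.4328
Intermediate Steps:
k(G) = -8 + sqrt(5) (k(G) = -8 + sqrt(-1 + 6) = -8 + sqrt(5))
(4762 - 429)/(k(63) + 3030) = (4762 - 429)/((-8 + sqrt(5)) + 3030) = 4333/(3022 + sqrt(5))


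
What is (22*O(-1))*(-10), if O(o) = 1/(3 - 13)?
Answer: 22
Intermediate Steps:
O(o) = -1/10 (O(o) = 1/(-10) = -1/10)
(22*O(-1))*(-10) = (22*(-1/10))*(-10) = -11/5*(-10) = 22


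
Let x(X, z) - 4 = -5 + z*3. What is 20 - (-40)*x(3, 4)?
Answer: 460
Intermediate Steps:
x(X, z) = -1 + 3*z (x(X, z) = 4 + (-5 + z*3) = 4 + (-5 + 3*z) = -1 + 3*z)
20 - (-40)*x(3, 4) = 20 - (-40)*(-1 + 3*4) = 20 - (-40)*(-1 + 12) = 20 - (-40)*11 = 20 - 1*(-440) = 20 + 440 = 460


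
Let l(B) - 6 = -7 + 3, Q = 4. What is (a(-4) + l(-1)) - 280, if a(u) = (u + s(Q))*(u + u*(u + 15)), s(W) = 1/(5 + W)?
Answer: -274/3 ≈ -91.333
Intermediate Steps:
l(B) = 2 (l(B) = 6 + (-7 + 3) = 6 - 4 = 2)
a(u) = (1/9 + u)*(u + u*(15 + u)) (a(u) = (u + 1/(5 + 4))*(u + u*(u + 15)) = (u + 1/9)*(u + u*(15 + u)) = (1/9 + u)*(u + u*(15 + u)))
(a(-4) + l(-1)) - 280 = ((1/9)*(-4)*(16 + 9*(-4)**2 + 145*(-4)) + 2) - 280 = ((1/9)*(-4)*(16 + 9*16 - 580) + 2) - 280 = ((1/9)*(-4)*(16 + 144 - 580) + 2) - 280 = ((1/9)*(-4)*(-420) + 2) - 280 = (560/3 + 2) - 280 = 566/3 - 280 = -274/3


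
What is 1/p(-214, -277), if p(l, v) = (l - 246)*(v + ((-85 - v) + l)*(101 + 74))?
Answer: 1/1898420 ≈ 5.2675e-7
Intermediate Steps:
p(l, v) = (-246 + l)*(-14875 - 174*v + 175*l) (p(l, v) = (-246 + l)*(v + (-85 + l - v)*175) = (-246 + l)*(v + (-14875 - 175*v + 175*l)) = (-246 + l)*(-14875 - 174*v + 175*l))
1/p(-214, -277) = 1/(3659250 - 57925*(-214) + 175*(-214)² + 42804*(-277) - 174*(-214)*(-277)) = 1/(3659250 + 12395950 + 175*45796 - 11856708 - 10314372) = 1/(3659250 + 12395950 + 8014300 - 11856708 - 10314372) = 1/1898420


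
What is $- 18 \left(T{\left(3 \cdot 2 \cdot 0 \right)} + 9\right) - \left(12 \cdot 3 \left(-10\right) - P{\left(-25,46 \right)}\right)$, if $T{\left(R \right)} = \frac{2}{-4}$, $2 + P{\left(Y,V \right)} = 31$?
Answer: $236$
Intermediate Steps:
$P{\left(Y,V \right)} = 29$ ($P{\left(Y,V \right)} = -2 + 31 = 29$)
$T{\left(R \right)} = - \frac{1}{2}$ ($T{\left(R \right)} = 2 \left(- \frac{1}{4}\right) = - \frac{1}{2}$)
$- 18 \left(T{\left(3 \cdot 2 \cdot 0 \right)} + 9\right) - \left(12 \cdot 3 \left(-10\right) - P{\left(-25,46 \right)}\right) = - 18 \left(- \frac{1}{2} + 9\right) - \left(12 \cdot 3 \left(-10\right) - 29\right) = \left(-18\right) \frac{17}{2} - \left(36 \left(-10\right) - 29\right) = -153 - \left(-360 - 29\right) = -153 - -389 = -153 + 389 = 236$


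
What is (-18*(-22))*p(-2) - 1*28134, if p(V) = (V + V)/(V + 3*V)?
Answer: -27936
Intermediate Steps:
p(V) = ½ (p(V) = (2*V)/((4*V)) = (2*V)*(1/(4*V)) = ½)
(-18*(-22))*p(-2) - 1*28134 = -18*(-22)*(½) - 1*28134 = 396*(½) - 28134 = 198 - 28134 = -27936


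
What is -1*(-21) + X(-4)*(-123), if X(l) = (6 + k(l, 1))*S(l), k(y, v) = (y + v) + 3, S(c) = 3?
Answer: -2193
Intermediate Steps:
k(y, v) = 3 + v + y (k(y, v) = (v + y) + 3 = 3 + v + y)
X(l) = 30 + 3*l (X(l) = (6 + (3 + 1 + l))*3 = (6 + (4 + l))*3 = (10 + l)*3 = 30 + 3*l)
-1*(-21) + X(-4)*(-123) = -1*(-21) + (30 + 3*(-4))*(-123) = 21 + (30 - 12)*(-123) = 21 + 18*(-123) = 21 - 2214 = -2193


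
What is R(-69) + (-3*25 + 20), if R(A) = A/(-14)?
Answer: -701/14 ≈ -50.071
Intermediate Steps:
R(A) = -A/14 (R(A) = A*(-1/14) = -A/14)
R(-69) + (-3*25 + 20) = -1/14*(-69) + (-3*25 + 20) = 69/14 + (-75 + 20) = 69/14 - 55 = -701/14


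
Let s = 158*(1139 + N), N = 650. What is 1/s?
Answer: 1/282662 ≈ 3.5378e-6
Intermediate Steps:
s = 282662 (s = 158*(1139 + 650) = 158*1789 = 282662)
1/s = 1/282662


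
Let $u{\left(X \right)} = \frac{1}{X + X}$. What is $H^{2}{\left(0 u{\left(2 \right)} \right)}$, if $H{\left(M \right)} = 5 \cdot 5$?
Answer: $625$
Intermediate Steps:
$u{\left(X \right)} = \frac{1}{2 X}$
$H{\left(M \right)} = 25$
$H^{2}{\left(0 u{\left(2 \right)} \right)} = 25^{2} = 625$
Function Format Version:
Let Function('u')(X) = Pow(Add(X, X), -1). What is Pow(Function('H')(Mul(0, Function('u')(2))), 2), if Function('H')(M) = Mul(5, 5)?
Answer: 625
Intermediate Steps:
Function('u')(X) = Mul(Rational(1, 2), Pow(X, -1)) (Function('u')(X) = Pow(Mul(2, X), -1) = Mul(Rational(1, 2), Pow(X, -1)))
Function('H')(M) = 25
Pow(Function('H')(Mul(0, Function('u')(2))), 2) = Pow(25, 2) = 625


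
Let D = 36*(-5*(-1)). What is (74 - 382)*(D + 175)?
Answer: -109340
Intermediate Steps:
D = 180 (D = 36*5 = 180)
(74 - 382)*(D + 175) = (74 - 382)*(180 + 175) = -308*355 = -109340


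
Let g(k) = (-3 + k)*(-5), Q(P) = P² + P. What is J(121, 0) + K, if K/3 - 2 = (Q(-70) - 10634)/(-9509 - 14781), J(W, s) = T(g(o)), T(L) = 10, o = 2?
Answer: 203026/12145 ≈ 16.717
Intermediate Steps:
Q(P) = P + P²
g(k) = 15 - 5*k
J(W, s) = 10
K = 81576/12145 (K = 6 + 3*((-70*(1 - 70) - 10634)/(-9509 - 14781)) = 6 + 3*((-70*(-69) - 10634)/(-24290)) = 6 + 3*((4830 - 10634)*(-1/24290)) = 6 + 3*(-5804*(-1/24290)) = 6 + 3*(2902/12145) = 6 + 8706/12145 = 81576/12145 ≈ 6.7168)
J(121, 0) + K = 10 + 81576/12145 = 203026/12145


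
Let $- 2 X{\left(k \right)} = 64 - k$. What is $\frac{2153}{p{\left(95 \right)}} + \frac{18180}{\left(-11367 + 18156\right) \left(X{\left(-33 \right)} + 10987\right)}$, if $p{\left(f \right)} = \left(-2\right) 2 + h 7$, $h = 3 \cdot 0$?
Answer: $- \frac{106589924123}{198030604} \approx -538.25$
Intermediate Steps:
$h = 0$
$X{\left(k \right)} = -32 + \frac{k}{2}$ ($X{\left(k \right)} = - \frac{64 - k}{2} = -32 + \frac{k}{2}$)
$p{\left(f \right)} = -4$ ($p{\left(f \right)} = \left(-2\right) 2 + 0 \cdot 7 = -4 + 0 = -4$)
$\frac{2153}{p{\left(95 \right)}} + \frac{18180}{\left(-11367 + 18156\right) \left(X{\left(-33 \right)} + 10987\right)} = \frac{2153}{-4} + \frac{18180}{\left(-11367 + 18156\right) \left(\left(-32 + \frac{1}{2} \left(-33\right)\right) + 10987\right)} = 2153 \left(- \frac{1}{4}\right) + \frac{18180}{6789 \left(\left(-32 - \frac{33}{2}\right) + 10987\right)} = - \frac{2153}{4} + \frac{18180}{6789 \left(- \frac{97}{2} + 10987\right)} = - \frac{2153}{4} + \frac{18180}{6789 \cdot \frac{21877}{2}} = - \frac{2153}{4} + \frac{18180}{\frac{148522953}{2}} = - \frac{2153}{4} + 18180 \cdot \frac{2}{148522953} = - \frac{2153}{4} + \frac{12120}{49507651} = - \frac{106589924123}{198030604}$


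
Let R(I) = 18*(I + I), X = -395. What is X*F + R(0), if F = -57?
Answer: 22515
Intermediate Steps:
R(I) = 36*I (R(I) = 18*(2*I) = 36*I)
X*F + R(0) = -395*(-57) + 36*0 = 22515 + 0 = 22515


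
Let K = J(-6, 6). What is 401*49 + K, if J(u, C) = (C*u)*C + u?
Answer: 19427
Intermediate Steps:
J(u, C) = u + u*C² (J(u, C) = u*C² + u = u + u*C²)
K = -222 (K = -6*(1 + 6²) = -6*(1 + 36) = -6*37 = -222)
401*49 + K = 401*49 - 222 = 19649 - 222 = 19427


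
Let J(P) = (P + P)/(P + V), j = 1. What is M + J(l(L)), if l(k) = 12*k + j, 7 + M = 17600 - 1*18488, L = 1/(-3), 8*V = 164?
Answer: -31337/35 ≈ -895.34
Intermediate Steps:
V = 41/2 (V = (⅛)*164 = 41/2 ≈ 20.500)
L = -⅓ ≈ -0.33333
M = -895 (M = -7 + (17600 - 1*18488) = -7 + (17600 - 18488) = -7 - 888 = -895)
l(k) = 1 + 12*k (l(k) = 12*k + 1 = 1 + 12*k)
J(P) = 2*P/(41/2 + P) (J(P) = (P + P)/(P + 41/2) = (2*P)/(41/2 + P) = 2*P/(41/2 + P))
M + J(l(L)) = -895 + 4*(1 + 12*(-⅓))/(41 + 2*(1 + 12*(-⅓))) = -895 + 4*(1 - 4)/(41 + 2*(1 - 4)) = -895 + 4*(-3)/(41 + 2*(-3)) = -895 + 4*(-3)/(41 - 6) = -895 + 4*(-3)/35 = -895 + 4*(-3)*(1/35) = -895 - 12/35 = -31337/35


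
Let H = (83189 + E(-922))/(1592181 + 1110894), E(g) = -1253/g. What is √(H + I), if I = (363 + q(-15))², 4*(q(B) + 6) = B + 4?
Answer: √124714755854646761339889/996894060 ≈ 354.25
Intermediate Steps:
q(B) = -5 + B/4 (q(B) = -6 + (B + 4)/4 = -6 + (4 + B)/4 = -6 + (1 + B/4) = -5 + B/4)
H = 76701511/2492235150 (H = (83189 - 1253/(-922))/(1592181 + 1110894) = (83189 - 1253*(-1/922))/2703075 = (83189 + 1253/922)*(1/2703075) = (76701511/922)*(1/2703075) = 76701511/2492235150 ≈ 0.030776)
I = 2007889/16 (I = (363 + (-5 + (¼)*(-15)))² = (363 + (-5 - 15/4))² = (363 - 35/4)² = (1417/4)² = 2007889/16 ≈ 1.2549e+5)
√(H + I) = √(76701511/2492235150 + 2007889/16) = √(2502066385161263/19937881200) = √124714755854646761339889/996894060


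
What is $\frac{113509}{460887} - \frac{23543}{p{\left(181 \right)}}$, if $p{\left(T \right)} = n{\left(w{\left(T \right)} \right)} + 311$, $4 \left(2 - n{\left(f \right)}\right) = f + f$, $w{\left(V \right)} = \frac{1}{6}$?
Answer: $- \frac{7634219141}{101801805} \approx -74.991$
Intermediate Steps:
$w{\left(V \right)} = \frac{1}{6}$
$n{\left(f \right)} = 2 - \frac{f}{2}$ ($n{\left(f \right)} = 2 - \frac{f + f}{4} = 2 - \frac{2 f}{4} = 2 - \frac{f}{2}$)
$p{\left(T \right)} = \frac{3755}{12}$ ($p{\left(T \right)} = \left(2 - \frac{1}{12}\right) + 311 = \frac{23}{12} + 311 = \frac{3755}{12}$)
$\frac{113509}{460887} - \frac{23543}{p{\left(181 \right)}} = \frac{113509}{460887} - \frac{23543}{\frac{3755}{12}} = 113509 \cdot \frac{1}{460887} - \frac{282516}{3755} = \frac{6677}{27111} - \frac{282516}{3755} = - \frac{7634219141}{101801805}$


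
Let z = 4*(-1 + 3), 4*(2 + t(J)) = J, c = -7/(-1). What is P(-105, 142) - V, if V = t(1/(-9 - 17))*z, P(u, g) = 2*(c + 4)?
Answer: 495/13 ≈ 38.077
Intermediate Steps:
c = 7 (c = -7*(-1) = 7)
t(J) = -2 + J/4
z = 8 (z = 4*2 = 8)
P(u, g) = 22 (P(u, g) = 2*(7 + 4) = 2*11 = 22)
V = -209/13 (V = (-2 + 1/(4*(-9 - 17)))*8 = (-2 + (¼)/(-26))*8 = (-2 + (¼)*(-1/26))*8 = (-2 - 1/104)*8 = -209/104*8 = -209/13 ≈ -16.077)
P(-105, 142) - V = 22 - 1*(-209/13) = 22 + 209/13 = 495/13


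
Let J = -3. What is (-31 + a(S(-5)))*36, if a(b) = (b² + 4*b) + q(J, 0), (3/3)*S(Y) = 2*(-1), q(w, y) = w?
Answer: -1368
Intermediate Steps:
S(Y) = -2 (S(Y) = 2*(-1) = -2)
a(b) = -3 + b² + 4*b (a(b) = (b² + 4*b) - 3 = -3 + b² + 4*b)
(-31 + a(S(-5)))*36 = (-31 + (-3 + (-2)² + 4*(-2)))*36 = (-31 + (-3 + 4 - 8))*36 = (-31 - 7)*36 = -38*36 = -1368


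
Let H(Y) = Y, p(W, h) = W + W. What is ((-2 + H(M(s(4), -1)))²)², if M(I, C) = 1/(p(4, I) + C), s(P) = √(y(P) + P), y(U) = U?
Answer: 28561/2401 ≈ 11.895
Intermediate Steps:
p(W, h) = 2*W
s(P) = √2*√P (s(P) = √(P + P) = √(2*P) = √2*√P)
M(I, C) = 1/(8 + C) (M(I, C) = 1/(2*4 + C) = 1/(8 + C))
((-2 + H(M(s(4), -1)))²)² = ((-2 + 1/(8 - 1))²)² = ((-2 + 1/7)²)² = ((-2 + ⅐)²)² = ((-13/7)²)² = (169/49)² = 28561/2401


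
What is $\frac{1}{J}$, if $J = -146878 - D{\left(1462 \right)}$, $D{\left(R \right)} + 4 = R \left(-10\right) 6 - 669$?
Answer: $- \frac{1}{58485} \approx -1.7098 \cdot 10^{-5}$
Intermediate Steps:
$D{\left(R \right)} = -673 - 60 R$ ($D{\left(R \right)} = -4 + \left(R \left(-10\right) 6 - 669\right) = -4 + \left(- 10 R 6 - 669\right) = -4 - \left(669 + 60 R\right) = -673 - 60 R$)
$J = -58485$ ($J = -146878 - \left(-673 - 87720\right) = -146878 - -88393 = -146878 + 88393 = -58485$)
$\frac{1}{J} = \frac{1}{-58485} = - \frac{1}{58485}$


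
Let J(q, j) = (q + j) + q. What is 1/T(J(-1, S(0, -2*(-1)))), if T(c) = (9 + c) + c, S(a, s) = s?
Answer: 1/9 ≈ 0.11111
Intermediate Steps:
J(q, j) = j + 2*q (J(q, j) = (j + q) + q = j + 2*q)
T(c) = 9 + 2*c
1/T(J(-1, S(0, -2*(-1)))) = 1/(9 + 2*(-2*(-1) + 2*(-1))) = 1/(9 + 2*(2 - 2)) = 1/(9 + 2*0) = 1/(9 + 0) = 1/9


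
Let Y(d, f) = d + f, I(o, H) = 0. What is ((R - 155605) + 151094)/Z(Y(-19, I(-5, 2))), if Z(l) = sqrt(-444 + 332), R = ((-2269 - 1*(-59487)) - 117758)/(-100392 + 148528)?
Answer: 54300509*I*sqrt(7)/336952 ≈ 426.37*I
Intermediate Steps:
R = -15135/12034 (R = ((-2269 + 59487) - 117758)/48136 = (57218 - 117758)*(1/48136) = -60540*1/48136 = -15135/12034 ≈ -1.2577)
Z(l) = 4*I*sqrt(7) (Z(l) = sqrt(-112) = 4*I*sqrt(7))
((R - 155605) + 151094)/Z(Y(-19, I(-5, 2))) = ((-15135/12034 - 155605) + 151094)/((4*I*sqrt(7))) = (-1872565705/12034 + 151094)*(-I*sqrt(7)/28) = -(-54300509)*I*sqrt(7)/336952 = 54300509*I*sqrt(7)/336952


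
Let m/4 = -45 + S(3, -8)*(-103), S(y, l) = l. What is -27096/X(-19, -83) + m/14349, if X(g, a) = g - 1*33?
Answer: 97240634/186537 ≈ 521.29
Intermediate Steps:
X(g, a) = -33 + g (X(g, a) = g - 33 = -33 + g)
m = 3116 (m = 4*(-45 - 8*(-103)) = 4*(-45 + 824) = 4*779 = 3116)
-27096/X(-19, -83) + m/14349 = -27096/(-33 - 19) + 3116/14349 = -27096/(-52) + 3116*(1/14349) = -27096*(-1/52) + 3116/14349 = 6774/13 + 3116/14349 = 97240634/186537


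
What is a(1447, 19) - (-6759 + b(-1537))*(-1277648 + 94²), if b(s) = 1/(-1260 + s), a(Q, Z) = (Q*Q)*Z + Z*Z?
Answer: -23875522128884/2797 ≈ -8.5361e+9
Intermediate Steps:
a(Q, Z) = Z² + Z*Q² (a(Q, Z) = Q²*Z + Z² = Z*Q² + Z² = Z² + Z*Q²)
a(1447, 19) - (-6759 + b(-1537))*(-1277648 + 94²) = 19*(19 + 1447²) - (-6759 + 1/(-1260 - 1537))*(-1277648 + 94²) = 19*(19 + 2093809) - (-6759 + 1/(-2797))*(-1277648 + 8836) = 19*2093828 - (-6759 - 1/2797)*(-1268812) = 39782732 - (-18904924)*(-1268812)/2797 = 39782732 - 1*23986794430288/2797 = 39782732 - 23986794430288/2797 = -23875522128884/2797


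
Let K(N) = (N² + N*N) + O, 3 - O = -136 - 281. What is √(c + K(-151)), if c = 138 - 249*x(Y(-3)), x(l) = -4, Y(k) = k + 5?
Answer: 2*√11789 ≈ 217.15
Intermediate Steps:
Y(k) = 5 + k
O = 420 (O = 3 - (-136 - 281) = 3 - 1*(-417) = 3 + 417 = 420)
K(N) = 420 + 2*N² (K(N) = (N² + N*N) + 420 = (N² + N²) + 420 = 2*N² + 420 = 420 + 2*N²)
c = 1134 (c = 138 - 249*(-4) = 138 + 996 = 1134)
√(c + K(-151)) = √(1134 + (420 + 2*(-151)²)) = √(1134 + (420 + 2*22801)) = √(1134 + (420 + 45602)) = √(1134 + 46022) = √47156 = 2*√11789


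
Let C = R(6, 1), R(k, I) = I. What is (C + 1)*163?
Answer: 326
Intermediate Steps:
C = 1
(C + 1)*163 = (1 + 1)*163 = 2*163 = 326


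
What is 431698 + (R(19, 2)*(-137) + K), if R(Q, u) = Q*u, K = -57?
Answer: 426435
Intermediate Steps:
431698 + (R(19, 2)*(-137) + K) = 431698 + ((19*2)*(-137) - 57) = 431698 + (38*(-137) - 57) = 431698 + (-5206 - 57) = 431698 - 5263 = 426435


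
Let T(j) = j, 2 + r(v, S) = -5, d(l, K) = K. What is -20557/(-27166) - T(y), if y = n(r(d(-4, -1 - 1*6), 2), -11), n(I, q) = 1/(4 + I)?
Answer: 88837/81498 ≈ 1.0901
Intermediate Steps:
r(v, S) = -7 (r(v, S) = -2 - 5 = -7)
y = -⅓ (y = 1/(4 - 7) = 1/(-3) = -⅓ ≈ -0.33333)
-20557/(-27166) - T(y) = -20557/(-27166) - 1*(-⅓) = -20557*(-1/27166) + ⅓ = 20557/27166 + ⅓ = 88837/81498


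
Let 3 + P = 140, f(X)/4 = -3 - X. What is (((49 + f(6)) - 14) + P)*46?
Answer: 6256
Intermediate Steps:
f(X) = -12 - 4*X (f(X) = 4*(-3 - X) = -12 - 4*X)
P = 137 (P = -3 + 140 = 137)
(((49 + f(6)) - 14) + P)*46 = (((49 + (-12 - 4*6)) - 14) + 137)*46 = (((49 + (-12 - 24)) - 14) + 137)*46 = (((49 - 36) - 14) + 137)*46 = ((13 - 14) + 137)*46 = (-1 + 137)*46 = 136*46 = 6256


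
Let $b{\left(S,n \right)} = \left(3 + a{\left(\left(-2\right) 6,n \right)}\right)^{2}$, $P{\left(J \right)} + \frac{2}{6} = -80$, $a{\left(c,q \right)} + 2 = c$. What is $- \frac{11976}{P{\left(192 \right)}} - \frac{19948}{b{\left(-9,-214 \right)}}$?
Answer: $- \frac{460180}{29161} \approx -15.781$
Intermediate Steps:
$a{\left(c,q \right)} = -2 + c$
$P{\left(J \right)} = - \frac{241}{3}$ ($P{\left(J \right)} = - \frac{1}{3} - 80 = - \frac{241}{3}$)
$b{\left(S,n \right)} = 121$ ($b{\left(S,n \right)} = \left(3 - 14\right)^{2} = \left(-11\right)^{2} = 121$)
$- \frac{11976}{P{\left(192 \right)}} - \frac{19948}{b{\left(-9,-214 \right)}} = - \frac{11976}{- \frac{241}{3}} - \frac{19948}{121} = \left(-11976\right) \left(- \frac{3}{241}\right) - \frac{19948}{121} = \frac{35928}{241} - \frac{19948}{121} = - \frac{460180}{29161}$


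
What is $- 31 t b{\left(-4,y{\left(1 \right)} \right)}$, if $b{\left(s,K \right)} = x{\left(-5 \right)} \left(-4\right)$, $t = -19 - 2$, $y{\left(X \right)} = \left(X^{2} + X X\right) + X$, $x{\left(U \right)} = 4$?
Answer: $-10416$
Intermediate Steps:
$y{\left(X \right)} = X + 2 X^{2}$ ($y{\left(X \right)} = \left(X^{2} + X^{2}\right) + X = 2 X^{2} + X = X + 2 X^{2}$)
$t = -21$ ($t = -19 - 2 = -21$)
$b{\left(s,K \right)} = -16$ ($b{\left(s,K \right)} = 4 \left(-4\right) = -16$)
$- 31 t b{\left(-4,y{\left(1 \right)} \right)} = \left(-31\right) \left(-21\right) \left(-16\right) = 651 \left(-16\right) = -10416$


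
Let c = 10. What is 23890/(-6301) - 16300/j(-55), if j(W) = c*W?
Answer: 1791336/69311 ≈ 25.845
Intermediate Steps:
j(W) = 10*W
23890/(-6301) - 16300/j(-55) = 23890/(-6301) - 16300/(10*(-55)) = 23890*(-1/6301) - 16300/(-550) = -23890/6301 - 16300*(-1/550) = -23890/6301 + 326/11 = 1791336/69311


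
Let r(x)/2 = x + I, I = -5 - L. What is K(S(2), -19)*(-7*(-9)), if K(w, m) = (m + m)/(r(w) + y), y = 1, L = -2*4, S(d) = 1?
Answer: -266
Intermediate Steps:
L = -8
I = 3 (I = -5 - 1*(-8) = -5 + 8 = 3)
r(x) = 6 + 2*x (r(x) = 2*(x + 3) = 2*(3 + x) = 6 + 2*x)
K(w, m) = 2*m/(7 + 2*w) (K(w, m) = (m + m)/((6 + 2*w) + 1) = (2*m)/(7 + 2*w) = 2*m/(7 + 2*w))
K(S(2), -19)*(-7*(-9)) = (2*(-19)/(7 + 2*1))*(-7*(-9)) = (2*(-19)/(7 + 2))*63 = (2*(-19)/9)*63 = (2*(-19)*(⅑))*63 = -38/9*63 = -266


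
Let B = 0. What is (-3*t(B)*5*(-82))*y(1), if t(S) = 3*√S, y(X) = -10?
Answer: 0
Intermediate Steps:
(-3*t(B)*5*(-82))*y(1) = (-3*3*√0*5*(-82))*(-10) = (-3*3*0*5*(-82))*(-10) = (-0*5*(-82))*(-10) = (-3*0*(-82))*(-10) = (0*(-82))*(-10) = 0*(-10) = 0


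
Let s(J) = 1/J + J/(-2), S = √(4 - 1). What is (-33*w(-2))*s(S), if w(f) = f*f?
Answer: 22*√3 ≈ 38.105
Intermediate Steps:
S = √3 ≈ 1.7320
w(f) = f²
s(J) = 1/J - J/2 (s(J) = 1/J + J*(-½) = 1/J - J/2)
(-33*w(-2))*s(S) = (-33*(-2)²)*(1/(√3) - √3/2) = (-33*4)*(√3/3 - √3/2) = -(-22)*√3 = 22*√3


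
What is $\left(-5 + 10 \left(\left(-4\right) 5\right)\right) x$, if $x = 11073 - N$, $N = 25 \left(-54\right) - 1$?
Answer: $-2546920$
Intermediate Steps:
$N = -1351$ ($N = -1350 - 1 = -1351$)
$x = 12424$ ($x = 11073 - -1351 = 11073 + 1351 = 12424$)
$\left(-5 + 10 \left(\left(-4\right) 5\right)\right) x = \left(-5 + 10 \left(\left(-4\right) 5\right)\right) 12424 = \left(-5 + 10 \left(-20\right)\right) 12424 = \left(-5 - 200\right) 12424 = \left(-205\right) 12424 = -2546920$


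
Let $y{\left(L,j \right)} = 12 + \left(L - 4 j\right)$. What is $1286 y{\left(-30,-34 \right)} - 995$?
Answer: $150753$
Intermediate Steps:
$y{\left(L,j \right)} = 12 + L - 4 j$
$1286 y{\left(-30,-34 \right)} - 995 = 1286 \left(12 - 30 - -136\right) - 995 = 1286 \left(12 - 30 + 136\right) - 995 = 1286 \cdot 118 - 995 = 151748 - 995 = 150753$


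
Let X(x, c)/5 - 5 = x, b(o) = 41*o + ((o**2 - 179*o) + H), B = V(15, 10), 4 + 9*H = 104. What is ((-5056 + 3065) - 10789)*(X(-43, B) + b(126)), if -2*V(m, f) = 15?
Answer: 21609560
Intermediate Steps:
V(m, f) = -15/2 (V(m, f) = -1/2*15 = -15/2)
H = 100/9 (H = -4/9 + (1/9)*104 = -4/9 + 104/9 = 100/9 ≈ 11.111)
B = -15/2 ≈ -7.5000
b(o) = 100/9 + o**2 - 138*o (b(o) = 41*o + ((o**2 - 179*o) + 100/9) = 41*o + (100/9 + o**2 - 179*o) = 100/9 + o**2 - 138*o)
X(x, c) = 25 + 5*x
((-5056 + 3065) - 10789)*(X(-43, B) + b(126)) = ((-5056 + 3065) - 10789)*((25 + 5*(-43)) + (100/9 + 126**2 - 138*126)) = (-1991 - 10789)*((25 - 215) + (100/9 + 15876 - 17388)) = -12780*(-190 - 13508/9) = -12780*(-15218/9) = 21609560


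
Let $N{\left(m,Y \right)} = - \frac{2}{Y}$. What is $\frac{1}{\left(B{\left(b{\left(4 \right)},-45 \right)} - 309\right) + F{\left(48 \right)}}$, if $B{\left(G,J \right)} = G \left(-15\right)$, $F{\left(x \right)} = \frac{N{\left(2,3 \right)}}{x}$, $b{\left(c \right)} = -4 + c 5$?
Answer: $- \frac{72}{39529} \approx -0.0018214$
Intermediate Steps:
$b{\left(c \right)} = -4 + 5 c$
$F{\left(x \right)} = - \frac{2}{3 x}$ ($F{\left(x \right)} = \frac{\left(-2\right) \frac{1}{3}}{x} = - \frac{2}{3 x}$)
$B{\left(G,J \right)} = - 15 G$
$\frac{1}{\left(B{\left(b{\left(4 \right)},-45 \right)} - 309\right) + F{\left(48 \right)}} = \frac{1}{\left(- 15 \left(-4 + 5 \cdot 4\right) - 309\right) - \frac{2}{3 \cdot 48}} = \frac{1}{\left(- 15 \left(-4 + 20\right) - 309\right) - \frac{1}{72}} = \frac{1}{\left(\left(-15\right) 16 - 309\right) - \frac{1}{72}} = \frac{1}{\left(-240 - 309\right) - \frac{1}{72}} = \frac{1}{-549 - \frac{1}{72}} = \frac{1}{- \frac{39529}{72}} = - \frac{72}{39529}$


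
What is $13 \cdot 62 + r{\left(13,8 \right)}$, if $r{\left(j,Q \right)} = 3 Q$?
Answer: $830$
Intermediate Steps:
$13 \cdot 62 + r{\left(13,8 \right)} = 13 \cdot 62 + 3 \cdot 8 = 806 + 24 = 830$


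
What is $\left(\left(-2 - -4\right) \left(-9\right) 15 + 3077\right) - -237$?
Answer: $3044$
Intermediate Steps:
$\left(\left(-2 - -4\right) \left(-9\right) 15 + 3077\right) - -237 = \left(\left(-2 + 4\right) \left(-9\right) 15 + 3077\right) + 237 = \left(2 \left(-9\right) 15 + 3077\right) + 237 = \left(\left(-18\right) 15 + 3077\right) + 237 = \left(-270 + 3077\right) + 237 = 2807 + 237 = 3044$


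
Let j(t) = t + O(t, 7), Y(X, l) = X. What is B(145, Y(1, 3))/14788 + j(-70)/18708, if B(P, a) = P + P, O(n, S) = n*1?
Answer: 419375/34581738 ≈ 0.012127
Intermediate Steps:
O(n, S) = n
B(P, a) = 2*P
j(t) = 2*t (j(t) = t + t = 2*t)
B(145, Y(1, 3))/14788 + j(-70)/18708 = (2*145)/14788 + (2*(-70))/18708 = 290*(1/14788) - 140*1/18708 = 145/7394 - 35/4677 = 419375/34581738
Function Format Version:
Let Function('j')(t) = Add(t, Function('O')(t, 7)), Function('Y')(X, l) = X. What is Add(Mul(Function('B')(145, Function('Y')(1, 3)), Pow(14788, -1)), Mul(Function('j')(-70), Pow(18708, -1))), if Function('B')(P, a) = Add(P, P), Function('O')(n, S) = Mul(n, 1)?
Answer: Rational(419375, 34581738) ≈ 0.012127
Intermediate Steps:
Function('O')(n, S) = n
Function('B')(P, a) = Mul(2, P)
Function('j')(t) = Mul(2, t) (Function('j')(t) = Add(t, t) = Mul(2, t))
Add(Mul(Function('B')(145, Function('Y')(1, 3)), Pow(14788, -1)), Mul(Function('j')(-70), Pow(18708, -1))) = Add(Mul(Mul(2, 145), Pow(14788, -1)), Mul(Mul(2, -70), Pow(18708, -1))) = Add(Mul(290, Rational(1, 14788)), Mul(-140, Rational(1, 18708))) = Add(Rational(145, 7394), Rational(-35, 4677)) = Rational(419375, 34581738)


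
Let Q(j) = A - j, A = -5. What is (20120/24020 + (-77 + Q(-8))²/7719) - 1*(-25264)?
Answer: 234224734006/9270519 ≈ 25266.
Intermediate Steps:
Q(j) = -5 - j
(20120/24020 + (-77 + Q(-8))²/7719) - 1*(-25264) = (20120/24020 + (-77 + (-5 - 1*(-8)))²/7719) - 1*(-25264) = (20120*(1/24020) + (-77 + (-5 + 8))²*(1/7719)) + 25264 = (1006/1201 + (-77 + 3)²*(1/7719)) + 25264 = (1006/1201 + (-74)²*(1/7719)) + 25264 = (1006/1201 + 5476*(1/7719)) + 25264 = (1006/1201 + 5476/7719) + 25264 = 14341990/9270519 + 25264 = 234224734006/9270519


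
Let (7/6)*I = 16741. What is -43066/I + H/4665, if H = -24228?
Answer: -639987653/78096765 ≈ -8.1948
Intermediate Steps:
I = 100446/7 (I = (6/7)*16741 = 100446/7 ≈ 14349.)
-43066/I + H/4665 = -43066/100446/7 - 24228/4665 = -43066*7/100446 - 24228*1/4665 = -150731/50223 - 8076/1555 = -639987653/78096765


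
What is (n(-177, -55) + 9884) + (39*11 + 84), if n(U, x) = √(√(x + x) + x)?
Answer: 10397 + √(-55 + I*√110) ≈ 10398.0 + 7.4495*I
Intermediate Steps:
n(U, x) = √(x + √2*√x) (n(U, x) = √(√(2*x) + x) = √(√2*√x + x) = √(x + √2*√x))
(n(-177, -55) + 9884) + (39*11 + 84) = (√(-55 + √2*√(-55)) + 9884) + (39*11 + 84) = (√(-55 + √2*(I*√55)) + 9884) + (429 + 84) = (√(-55 + I*√110) + 9884) + 513 = (9884 + √(-55 + I*√110)) + 513 = 10397 + √(-55 + I*√110)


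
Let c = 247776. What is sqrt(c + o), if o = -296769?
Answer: I*sqrt(48993) ≈ 221.34*I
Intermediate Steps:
sqrt(c + o) = sqrt(247776 - 296769) = sqrt(-48993) = I*sqrt(48993)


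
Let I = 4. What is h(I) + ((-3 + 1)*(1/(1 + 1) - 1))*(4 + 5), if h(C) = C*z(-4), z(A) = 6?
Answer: 33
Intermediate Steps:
h(C) = 6*C (h(C) = C*6 = 6*C)
h(I) + ((-3 + 1)*(1/(1 + 1) - 1))*(4 + 5) = 6*4 + ((-3 + 1)*(1/(1 + 1) - 1))*(4 + 5) = 24 - 2*(1/2 - 1)*9 = 24 - 2*(½ - 1)*9 = 24 - 2*(-½)*9 = 24 + 1*9 = 24 + 9 = 33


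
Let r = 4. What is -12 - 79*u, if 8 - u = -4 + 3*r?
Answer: -12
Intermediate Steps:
u = 0 (u = 8 - (-4 + 3*4) = 8 - (-4 + 12) = 8 - 1*8 = 8 - 8 = 0)
-12 - 79*u = -12 - 79*0 = -12 + 0 = -12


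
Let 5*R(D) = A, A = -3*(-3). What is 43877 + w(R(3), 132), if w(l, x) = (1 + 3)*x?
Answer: 44405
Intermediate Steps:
A = 9
R(D) = 9/5 (R(D) = (⅕)*9 = 9/5)
w(l, x) = 4*x
43877 + w(R(3), 132) = 43877 + 4*132 = 43877 + 528 = 44405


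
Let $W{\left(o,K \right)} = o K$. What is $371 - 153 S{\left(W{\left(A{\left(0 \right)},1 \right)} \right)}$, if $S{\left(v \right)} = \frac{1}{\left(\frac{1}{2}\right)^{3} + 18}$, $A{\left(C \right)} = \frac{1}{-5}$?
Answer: $\frac{52571}{145} \approx 362.56$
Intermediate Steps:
$A{\left(C \right)} = - \frac{1}{5}$
$W{\left(o,K \right)} = K o$
$S{\left(v \right)} = \frac{8}{145}$ ($S{\left(v \right)} = \frac{1}{\left(\frac{1}{2}\right)^{3} + 18} = \frac{1}{\frac{1}{8} + 18} = \frac{1}{\frac{145}{8}} = \frac{8}{145}$)
$371 - 153 S{\left(W{\left(A{\left(0 \right)},1 \right)} \right)} = 371 - \frac{1224}{145} = \frac{52571}{145}$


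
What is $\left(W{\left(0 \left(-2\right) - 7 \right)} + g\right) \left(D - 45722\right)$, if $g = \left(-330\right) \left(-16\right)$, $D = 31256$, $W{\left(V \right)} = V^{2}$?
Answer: $-77089314$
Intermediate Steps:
$g = 5280$
$\left(W{\left(0 \left(-2\right) - 7 \right)} + g\right) \left(D - 45722\right) = \left(\left(0 \left(-2\right) - 7\right)^{2} + 5280\right) \left(31256 - 45722\right) = \left(\left(0 - 7\right)^{2} + 5280\right) \left(-14466\right) = \left(\left(-7\right)^{2} + 5280\right) \left(-14466\right) = \left(49 + 5280\right) \left(-14466\right) = 5329 \left(-14466\right) = -77089314$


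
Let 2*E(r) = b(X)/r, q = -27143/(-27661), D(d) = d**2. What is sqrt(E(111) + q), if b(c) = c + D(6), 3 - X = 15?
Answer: sqrt(1141088030295)/1023457 ≈ 1.0437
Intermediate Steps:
X = -12 (X = 3 - 1*15 = 3 - 15 = -12)
b(c) = 36 + c (b(c) = c + 6**2 = c + 36 = 36 + c)
q = 27143/27661 (q = -27143*(-1/27661) = 27143/27661 ≈ 0.98127)
E(r) = 12/r (E(r) = ((36 - 12)/r)/2 = (24/r)/2 = 12/r)
sqrt(E(111) + q) = sqrt(12/111 + 27143/27661) = sqrt(12*(1/111) + 27143/27661) = sqrt(4/37 + 27143/27661) = sqrt(1114935/1023457) = sqrt(1141088030295)/1023457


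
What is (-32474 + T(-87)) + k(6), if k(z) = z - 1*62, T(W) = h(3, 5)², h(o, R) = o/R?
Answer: -813241/25 ≈ -32530.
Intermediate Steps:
T(W) = 9/25 (T(W) = (3/5)² = (3*(⅕))² = (⅗)² = 9/25)
k(z) = -62 + z (k(z) = z - 62 = -62 + z)
(-32474 + T(-87)) + k(6) = (-32474 + 9/25) + (-62 + 6) = -811841/25 - 56 = -813241/25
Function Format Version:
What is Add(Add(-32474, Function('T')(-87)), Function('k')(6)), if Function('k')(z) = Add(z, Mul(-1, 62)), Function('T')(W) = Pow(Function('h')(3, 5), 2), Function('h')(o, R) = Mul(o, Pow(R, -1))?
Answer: Rational(-813241, 25) ≈ -32530.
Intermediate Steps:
Function('T')(W) = Rational(9, 25) (Function('T')(W) = Pow(Mul(3, Pow(5, -1)), 2) = Pow(Mul(3, Rational(1, 5)), 2) = Pow(Rational(3, 5), 2) = Rational(9, 25))
Function('k')(z) = Add(-62, z) (Function('k')(z) = Add(z, -62) = Add(-62, z))
Add(Add(-32474, Function('T')(-87)), Function('k')(6)) = Add(Add(-32474, Rational(9, 25)), Add(-62, 6)) = Add(Rational(-811841, 25), -56) = Rational(-813241, 25)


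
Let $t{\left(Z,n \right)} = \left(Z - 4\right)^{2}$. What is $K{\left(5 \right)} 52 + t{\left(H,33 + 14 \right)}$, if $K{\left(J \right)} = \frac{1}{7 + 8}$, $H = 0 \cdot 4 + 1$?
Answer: $\frac{187}{15} \approx 12.467$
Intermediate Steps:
$H = 1$ ($H = 0 + 1 = 1$)
$K{\left(J \right)} = \frac{1}{15}$
$t{\left(Z,n \right)} = \left(-4 + Z\right)^{2}$
$K{\left(5 \right)} 52 + t{\left(H,33 + 14 \right)} = \frac{1}{15} \cdot 52 + \left(-4 + 1\right)^{2} = \frac{52}{15} + \left(-3\right)^{2} = \frac{52}{15} + 9 = \frac{187}{15}$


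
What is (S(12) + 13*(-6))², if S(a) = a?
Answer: 4356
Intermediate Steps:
(S(12) + 13*(-6))² = (12 + 13*(-6))² = (12 - 78)² = (-66)² = 4356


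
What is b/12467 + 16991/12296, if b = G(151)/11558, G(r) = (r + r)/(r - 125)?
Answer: 15913912706567/11516535767464 ≈ 1.3818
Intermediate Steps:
G(r) = 2*r/(-125 + r) (G(r) = (2*r)/(-125 + r) = 2*r/(-125 + r))
b = 151/150254 (b = (2*151/(-125 + 151))/11558 = (2*151/26)*(1/11558) = (2*151*(1/26))*(1/11558) = (151/13)*(1/11558) = 151/150254 ≈ 0.0010050)
b/12467 + 16991/12296 = (151/150254)/12467 + 16991/12296 = (151/150254)*(1/12467) + 16991*(1/12296) = 151/1873216618 + 16991/12296 = 15913912706567/11516535767464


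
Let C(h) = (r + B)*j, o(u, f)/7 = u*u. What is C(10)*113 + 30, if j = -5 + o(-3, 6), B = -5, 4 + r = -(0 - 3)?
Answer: -39294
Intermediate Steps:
r = -1 (r = -4 - (0 - 3) = -4 - 1*(-3) = -4 + 3 = -1)
o(u, f) = 7*u² (o(u, f) = 7*(u*u) = 7*u²)
j = 58 (j = -5 + 7*(-3)² = -5 + 7*9 = -5 + 63 = 58)
C(h) = -348 (C(h) = (-1 - 5)*58 = -6*58 = -348)
C(10)*113 + 30 = -348*113 + 30 = -39324 + 30 = -39294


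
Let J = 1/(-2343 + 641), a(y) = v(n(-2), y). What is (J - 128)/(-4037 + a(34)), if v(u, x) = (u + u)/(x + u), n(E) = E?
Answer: 871428/27484747 ≈ 0.031706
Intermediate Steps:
v(u, x) = 2*u/(u + x) (v(u, x) = (2*u)/(u + x) = 2*u/(u + x))
a(y) = -4/(-2 + y) (a(y) = 2*(-2)/(-2 + y) = -4/(-2 + y))
J = -1/1702 (J = 1/(-1702) = -1/1702 ≈ -0.00058754)
(J - 128)/(-4037 + a(34)) = (-1/1702 - 128)/(-4037 - 4/(-2 + 34)) = -217857/(1702*(-4037 - 4/32)) = -217857/(1702*(-4037 - 4*1/32)) = -217857/(1702*(-4037 - ⅛)) = -217857/(1702*(-32297/8)) = -217857/1702*(-8/32297) = 871428/27484747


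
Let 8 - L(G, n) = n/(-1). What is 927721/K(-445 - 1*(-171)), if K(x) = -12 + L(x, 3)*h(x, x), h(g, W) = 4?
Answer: 927721/32 ≈ 28991.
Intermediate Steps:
L(G, n) = 8 + n (L(G, n) = 8 - n/(-1) = 8 - n*(-1) = 8 - (-1)*n = 8 + n)
K(x) = 32 (K(x) = -12 + (8 + 3)*4 = -12 + 11*4 = -12 + 44 = 32)
927721/K(-445 - 1*(-171)) = 927721/32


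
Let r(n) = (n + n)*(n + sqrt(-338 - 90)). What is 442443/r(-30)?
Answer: 442443/2656 + 147481*I*sqrt(107)/13280 ≈ 166.58 + 114.88*I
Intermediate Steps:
r(n) = 2*n*(n + 2*I*sqrt(107)) (r(n) = (2*n)*(n + sqrt(-428)) = (2*n)*(n + 2*I*sqrt(107)) = 2*n*(n + 2*I*sqrt(107)))
442443/r(-30) = 442443/((2*(-30)*(-30 + 2*I*sqrt(107)))) = 442443/(1800 - 120*I*sqrt(107))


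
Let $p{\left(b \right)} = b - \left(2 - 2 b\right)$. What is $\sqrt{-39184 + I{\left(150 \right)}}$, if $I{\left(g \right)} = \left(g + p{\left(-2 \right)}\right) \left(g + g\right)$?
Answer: $2 \sqrt{854} \approx 58.447$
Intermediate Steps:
$p{\left(b \right)} = -2 + 3 b$ ($p{\left(b \right)} = b + \left(-2 + 2 b\right) = -2 + 3 b$)
$I{\left(g \right)} = 2 g \left(-8 + g\right)$ ($I{\left(g \right)} = \left(g + \left(-2 + 3 \left(-2\right)\right)\right) \left(g + g\right) = \left(g - 8\right) 2 g = \left(-8 + g\right) 2 g = 2 g \left(-8 + g\right)$)
$\sqrt{-39184 + I{\left(150 \right)}} = \sqrt{-39184 + 2 \cdot 150 \left(-8 + 150\right)} = \sqrt{-39184 + 2 \cdot 150 \cdot 142} = \sqrt{-39184 + 42600} = \sqrt{3416} = 2 \sqrt{854}$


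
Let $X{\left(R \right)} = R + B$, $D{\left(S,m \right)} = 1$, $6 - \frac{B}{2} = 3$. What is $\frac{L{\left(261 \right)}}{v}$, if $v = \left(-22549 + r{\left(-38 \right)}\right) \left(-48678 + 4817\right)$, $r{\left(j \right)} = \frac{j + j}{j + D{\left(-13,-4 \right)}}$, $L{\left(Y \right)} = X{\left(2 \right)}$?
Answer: $\frac{296}{36590469057} \approx 8.0895 \cdot 10^{-9}$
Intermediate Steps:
$B = 6$ ($B = 12 - 6 = 6$)
$X{\left(R \right)} = 6 + R$ ($X{\left(R \right)} = R + 6 = 6 + R$)
$L{\left(Y \right)} = 8$ ($L{\left(Y \right)} = 6 + 2 = 8$)
$r{\left(j \right)} = \frac{2 j}{1 + j}$ ($r{\left(j \right)} = \frac{j + j}{j + 1} = \frac{2 j}{1 + j}$)
$v = \frac{36590469057}{37}$ ($v = \left(-22549 + 2 \left(-38\right) \frac{1}{1 - 38}\right) \left(-48678 + 4817\right) = \left(-22549 + 2 \left(-38\right) \frac{1}{-37}\right) \left(-43861\right) = \left(-22549 + 2 \left(-38\right) \left(- \frac{1}{37}\right)\right) \left(-43861\right) = \left(-22549 + \frac{76}{37}\right) \left(-43861\right) = \left(- \frac{834237}{37}\right) \left(-43861\right) = \frac{36590469057}{37} \approx 9.8893 \cdot 10^{8}$)
$\frac{L{\left(261 \right)}}{v} = \frac{8}{\frac{36590469057}{37}} = 8 \cdot \frac{37}{36590469057} = \frac{296}{36590469057}$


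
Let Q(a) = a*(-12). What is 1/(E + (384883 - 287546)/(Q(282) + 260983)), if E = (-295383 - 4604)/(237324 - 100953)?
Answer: -35129033229/64002407186 ≈ -0.54887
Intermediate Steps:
Q(a) = -12*a
E = -299987/136371 ≈ -2.1998
1/(E + (384883 - 287546)/(Q(282) + 260983)) = 1/(-299987/136371 + (384883 - 287546)/(-12*282 + 260983)) = 1/(-299987/136371 + 97337/(-3384 + 260983)) = 1/(-299987/136371 + 97337/257599) = 1/(-64002407186/35129033229) = -35129033229/64002407186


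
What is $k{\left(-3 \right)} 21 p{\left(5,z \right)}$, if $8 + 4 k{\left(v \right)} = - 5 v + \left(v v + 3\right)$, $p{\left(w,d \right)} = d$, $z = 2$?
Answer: $\frac{399}{2} \approx 199.5$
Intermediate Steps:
$k{\left(v \right)} = - \frac{5}{4} - \frac{5 v}{4} + \frac{v^{2}}{4}$ ($k{\left(v \right)} = -2 + \frac{- 5 v + \left(v v + 3\right)}{4} = -2 + \frac{- 5 v + \left(v^{2} + 3\right)}{4} = -2 + \frac{- 5 v + \left(3 + v^{2}\right)}{4} = -2 + \frac{3 + v^{2} - 5 v}{4} = -2 + \left(\frac{3}{4} - \frac{5 v}{4} + \frac{v^{2}}{4}\right) = - \frac{5}{4} - \frac{5 v}{4} + \frac{v^{2}}{4}$)
$k{\left(-3 \right)} 21 p{\left(5,z \right)} = \left(- \frac{5}{4} - - \frac{15}{4} + \frac{\left(-3\right)^{2}}{4}\right) 21 \cdot 2 = \left(- \frac{5}{4} + \frac{15}{4} + \frac{1}{4} \cdot 9\right) 21 \cdot 2 = \left(- \frac{5}{4} + \frac{15}{4} + \frac{9}{4}\right) 21 \cdot 2 = \frac{19}{4} \cdot 21 \cdot 2 = \frac{399}{4} \cdot 2 = \frac{399}{2}$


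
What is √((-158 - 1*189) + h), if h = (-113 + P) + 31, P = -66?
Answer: 3*I*√55 ≈ 22.249*I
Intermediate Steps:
h = -148 (h = (-113 - 66) + 31 = -179 + 31 = -148)
√((-158 - 1*189) + h) = √((-158 - 1*189) - 148) = √((-158 - 189) - 148) = √(-347 - 148) = √(-495) = 3*I*√55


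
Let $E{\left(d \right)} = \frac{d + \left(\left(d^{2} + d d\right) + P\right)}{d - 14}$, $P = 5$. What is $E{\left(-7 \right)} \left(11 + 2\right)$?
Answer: $- \frac{416}{7} \approx -59.429$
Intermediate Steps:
$E{\left(d \right)} = \frac{5 + d + 2 d^{2}}{-14 + d}$ ($E{\left(d \right)} = \frac{d + \left(\left(d^{2} + d d\right) + 5\right)}{d - 14} = \frac{d + \left(\left(d^{2} + d^{2}\right) + 5\right)}{-14 + d} = \frac{d + \left(2 d^{2} + 5\right)}{-14 + d} = \frac{d + \left(5 + 2 d^{2}\right)}{-14 + d} = \frac{5 + d + 2 d^{2}}{-14 + d}$)
$E{\left(-7 \right)} \left(11 + 2\right) = \frac{5 - 7 + 2 \left(-7\right)^{2}}{-14 - 7} \left(11 + 2\right) = \frac{5 - 7 + 2 \cdot 49}{-21} \cdot 13 = - \frac{5 - 7 + 98}{21} \cdot 13 = \left(- \frac{1}{21}\right) 96 \cdot 13 = \left(- \frac{32}{7}\right) 13 = - \frac{416}{7}$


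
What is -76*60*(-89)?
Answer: 405840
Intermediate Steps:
-76*60*(-89) = -4560*(-89) = 405840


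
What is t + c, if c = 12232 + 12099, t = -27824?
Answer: -3493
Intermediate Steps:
c = 24331
t + c = -27824 + 24331 = -3493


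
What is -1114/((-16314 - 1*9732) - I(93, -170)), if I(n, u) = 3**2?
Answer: 1114/26055 ≈ 0.042756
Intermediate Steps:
I(n, u) = 9
-1114/((-16314 - 1*9732) - I(93, -170)) = -1114/((-16314 - 1*9732) - 1*9) = -1114/((-16314 - 9732) - 9) = -1114/(-26046 - 9) = -1114/(-26055) = -1114*(-1/26055) = 1114/26055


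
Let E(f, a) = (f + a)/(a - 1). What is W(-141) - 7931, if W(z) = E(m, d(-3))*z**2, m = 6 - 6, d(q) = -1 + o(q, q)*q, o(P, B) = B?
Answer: 103531/7 ≈ 14790.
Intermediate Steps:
d(q) = -1 + q**2 (d(q) = -1 + q*q = -1 + q**2)
m = 0
E(f, a) = (a + f)/(-1 + a)
W(z) = 8*z**2/7 (W(z) = (((-1 + (-3)**2) + 0)/(-1 + (-1 + (-3)**2)))*z**2 = (((-1 + 9) + 0)/(-1 + (-1 + 9)))*z**2 = ((8 + 0)/(-1 + 8))*z**2 = (8/7)*z**2 = ((1/7)*8)*z**2 = 8*z**2/7)
W(-141) - 7931 = (8/7)*(-141)**2 - 7931 = (8/7)*19881 - 7931 = 159048/7 - 7931 = 103531/7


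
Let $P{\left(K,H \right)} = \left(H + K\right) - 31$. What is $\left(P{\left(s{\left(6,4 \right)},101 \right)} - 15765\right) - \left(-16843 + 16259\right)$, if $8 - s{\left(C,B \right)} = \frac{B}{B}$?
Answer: $-15104$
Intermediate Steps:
$s{\left(C,B \right)} = 7$ ($s{\left(C,B \right)} = 8 - \frac{B}{B} = 8 - 1 = 7$)
$P{\left(K,H \right)} = -31 + H + K$
$\left(P{\left(s{\left(6,4 \right)},101 \right)} - 15765\right) - \left(-16843 + 16259\right) = \left(\left(-31 + 101 + 7\right) - 15765\right) - \left(-16843 + 16259\right) = \left(77 - 15765\right) - -584 = -15688 + 584 = -15104$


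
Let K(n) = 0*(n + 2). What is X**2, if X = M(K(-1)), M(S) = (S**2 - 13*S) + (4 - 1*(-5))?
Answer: 81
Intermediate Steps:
K(n) = 0 (K(n) = 0*(2 + n) = 0)
M(S) = 9 + S**2 - 13*S (M(S) = (S**2 - 13*S) + (4 + 5) = (S**2 - 13*S) + 9 = 9 + S**2 - 13*S)
X = 9 (X = 9 + 0**2 - 13*0 = 9 + 0 + 0 = 9)
X**2 = 9**2 = 81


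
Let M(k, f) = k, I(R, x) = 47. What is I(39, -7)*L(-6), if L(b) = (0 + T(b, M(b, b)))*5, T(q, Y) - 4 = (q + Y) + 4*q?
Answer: -7520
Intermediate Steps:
T(q, Y) = 4 + Y + 5*q (T(q, Y) = 4 + ((q + Y) + 4*q) = 4 + ((Y + q) + 4*q) = 4 + (Y + 5*q) = 4 + Y + 5*q)
L(b) = 20 + 30*b (L(b) = (0 + (4 + b + 5*b))*5 = (0 + (4 + 6*b))*5 = (4 + 6*b)*5 = 20 + 30*b)
I(39, -7)*L(-6) = 47*(20 + 30*(-6)) = 47*(20 - 180) = 47*(-160) = -7520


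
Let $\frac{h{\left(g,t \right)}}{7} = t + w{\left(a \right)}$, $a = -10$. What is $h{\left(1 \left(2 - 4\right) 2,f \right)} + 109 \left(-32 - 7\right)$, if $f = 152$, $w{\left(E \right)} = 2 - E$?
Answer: $-3103$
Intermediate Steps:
$h{\left(g,t \right)} = 84 + 7 t$ ($h{\left(g,t \right)} = 7 \left(t + \left(2 - -10\right)\right) = 7 \left(t + \left(2 + 10\right)\right) = 7 \left(t + 12\right) = 7 \left(12 + t\right) = 84 + 7 t$)
$h{\left(1 \left(2 - 4\right) 2,f \right)} + 109 \left(-32 - 7\right) = \left(84 + 7 \cdot 152\right) + 109 \left(-32 - 7\right) = \left(84 + 1064\right) + 109 \left(-39\right) = 1148 - 4251 = -3103$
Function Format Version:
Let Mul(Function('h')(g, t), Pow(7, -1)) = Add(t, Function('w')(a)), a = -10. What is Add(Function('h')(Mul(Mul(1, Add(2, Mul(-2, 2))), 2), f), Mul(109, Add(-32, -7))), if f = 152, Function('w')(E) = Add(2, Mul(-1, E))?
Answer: -3103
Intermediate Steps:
Function('h')(g, t) = Add(84, Mul(7, t)) (Function('h')(g, t) = Mul(7, Add(t, Add(2, Mul(-1, -10)))) = Mul(7, Add(t, Add(2, 10))) = Mul(7, Add(t, 12)) = Mul(7, Add(12, t)) = Add(84, Mul(7, t)))
Add(Function('h')(Mul(Mul(1, Add(2, Mul(-2, 2))), 2), f), Mul(109, Add(-32, -7))) = Add(Add(84, Mul(7, 152)), Mul(109, Add(-32, -7))) = Add(Add(84, 1064), Mul(109, -39)) = Add(1148, -4251) = -3103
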